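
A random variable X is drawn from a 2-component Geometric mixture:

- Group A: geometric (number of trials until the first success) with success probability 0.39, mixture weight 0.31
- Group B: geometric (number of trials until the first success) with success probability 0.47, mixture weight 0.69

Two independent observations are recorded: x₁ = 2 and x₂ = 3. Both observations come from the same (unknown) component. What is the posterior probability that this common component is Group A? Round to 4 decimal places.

P(component k | x) = w_k·f_k(x) / marginal(x), where marginal(x) = Σ_j w_j·f_j(x).
Since both observations come from the same component, the likelihood for component k is f_k(x₁)·f_k(x₂).
  p_A = [0.2379] × [0.145119] = 0.0345238
  p_B = [0.2491] × [0.132023] = 0.0328869
Unnormalised posteriors:
  w_A·p_A = 0.31 × 0.0345238 = 0.0107024
  w_B·p_B = 0.69 × 0.0328869 = 0.022692
Marginal: 0.0107024 + 0.022692 = 0.0333944
P(Group A | x) ≈ 0.3205

0.3205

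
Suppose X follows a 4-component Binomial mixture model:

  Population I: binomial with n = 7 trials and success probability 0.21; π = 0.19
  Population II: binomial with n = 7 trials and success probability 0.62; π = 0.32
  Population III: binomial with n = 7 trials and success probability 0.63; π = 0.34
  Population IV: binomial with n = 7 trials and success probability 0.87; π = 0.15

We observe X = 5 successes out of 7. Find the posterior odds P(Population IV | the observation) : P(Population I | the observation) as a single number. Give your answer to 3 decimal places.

The posterior odds equal the prior odds times the likelihood ratio: (π_i/π_j)·(f_i(x)/f_j(x)).
Evaluate each component's likelihood at the observed value:
  L_I = 0.00535266
  L_II = 0.277808
  L_III = 0.285316
  L_IV = 0.17689
0.0265334 / 0.00101701 ≈ 26.090

26.090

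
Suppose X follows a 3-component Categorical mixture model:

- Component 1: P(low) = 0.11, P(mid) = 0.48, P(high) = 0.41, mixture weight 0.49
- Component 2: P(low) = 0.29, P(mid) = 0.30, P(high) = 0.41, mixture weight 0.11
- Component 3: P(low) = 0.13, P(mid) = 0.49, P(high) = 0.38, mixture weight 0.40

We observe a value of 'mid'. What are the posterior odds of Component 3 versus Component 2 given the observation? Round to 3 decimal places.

5.939

The posterior odds equal the prior odds times the likelihood ratio: (P(Z=i)/P(Z=j))·(f_i(x)/f_j(x)).
Evaluate each component's likelihood at the observed value:
  L_1 = P(mid | comp) = 0.48
  L_2 = P(mid | comp) = 0.30
  L_3 = P(mid | comp) = 0.49
Posterior odds = (P(Z=3)·L_3) / (P(Z=2)·L_2) = (0.40·0.49) / (0.11·0.3) = 0.196 / 0.033 ≈ 5.939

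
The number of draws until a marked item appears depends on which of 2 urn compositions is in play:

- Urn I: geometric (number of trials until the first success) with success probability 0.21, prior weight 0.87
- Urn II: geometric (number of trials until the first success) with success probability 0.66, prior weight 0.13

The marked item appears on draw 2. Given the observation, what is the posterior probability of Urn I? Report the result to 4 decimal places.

0.8319

Apply Bayes' rule: the posterior for each component is proportional to its prior times its likelihood at x.
Component likelihoods at x = 2:
  p_I = 0.21·(1−0.21)^1 = 0.21·0.79 = 0.1659
  p_II = 0.66·(1−0.66)^1 = 0.66·0.34 = 0.2244
Multiply by the mixture weights:
  P(Z=I)·p_I = 0.87 × 0.1659 = 0.144333
  P(Z=II)·p_II = 0.13 × 0.2244 = 0.029172
Sum: 0.144333 + 0.029172 = 0.173505
P(Urn I | the observation) ≈ 0.8319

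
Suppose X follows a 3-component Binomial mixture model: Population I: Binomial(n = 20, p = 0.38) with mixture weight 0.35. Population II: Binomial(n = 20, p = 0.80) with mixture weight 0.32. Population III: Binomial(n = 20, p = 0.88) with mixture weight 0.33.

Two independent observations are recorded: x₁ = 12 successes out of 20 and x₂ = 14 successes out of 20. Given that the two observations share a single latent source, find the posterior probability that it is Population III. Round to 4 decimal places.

By Bayes' theorem, P(k | x) = P(Z=k) f_k(x) / Σ_j P(Z=j) f_j(x).
Since both observations come from the same component, the likelihood for component k is f_k(x₁)·f_k(x₂).
  L_I = [0.0249347] × [0.00288207] = 7.18634e-05
  L_II = [0.0221609] × [0.1091] = 0.00241775
  L_III = [0.00116818] × [0.0193299] = 2.25807e-05
Multiply by the mixture weights:
  P(Z=I)·L_I = 0.35 × 7.18634e-05 = 2.51522e-05
  P(Z=II)·L_II = 0.32 × 0.00241775 = 0.000773678
  P(Z=III)·L_III = 0.33 × 2.25807e-05 = 7.45164e-06
Normaliser: 2.51522e-05 + 0.000773678 + 7.45164e-06 = 0.000806282
So the posterior for Population III is 7.45164e-06 / 0.000806282 ≈ 0.0092.

0.0092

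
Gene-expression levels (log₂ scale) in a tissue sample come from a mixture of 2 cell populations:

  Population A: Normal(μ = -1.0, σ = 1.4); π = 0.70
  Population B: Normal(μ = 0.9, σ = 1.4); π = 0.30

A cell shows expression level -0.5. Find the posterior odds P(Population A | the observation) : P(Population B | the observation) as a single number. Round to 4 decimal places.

Only the two components matter; the odds are (π_i f_i(x)) / (π_j f_j(x)).
Evaluate each component's likelihood at the observed value:
  L_A = (1/(1.4·√(2π)))·exp(−(-0.5−-1.0)²/(2·1.4²)) = 0.284959·exp(-0.06378) = 0.267353
  L_B = (1/(1.4·√(2π)))·exp(−(-0.5−0.9)²/(2·1.4²)) = 0.284959·exp(-0.50000) = 0.172836
0.187147 / 0.0518509 ≈ 3.6093

3.6093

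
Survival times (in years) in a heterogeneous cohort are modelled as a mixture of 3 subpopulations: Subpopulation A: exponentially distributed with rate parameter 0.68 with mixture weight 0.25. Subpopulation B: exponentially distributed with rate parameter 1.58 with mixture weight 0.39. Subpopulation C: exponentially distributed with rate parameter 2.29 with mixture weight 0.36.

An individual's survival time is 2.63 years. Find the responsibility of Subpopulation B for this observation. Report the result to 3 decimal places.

By Bayes' theorem, P(k | x) = π_k f_k(x) / Σ_j π_j f_j(x).
Evaluate each component's likelihood at the observed value:
  p_A = 0.113715
  p_B = 0.0247736
  p_C = 0.00554894
Weight by the priors:
  π_A·p_A = 0.25 × 0.113715 = 0.0284287
  π_B·p_B = 0.39 × 0.0247736 = 0.00966172
  π_C·p_C = 0.36 × 0.00554894 = 0.00199762
Normaliser: 0.0284287 + 0.00966172 + 0.00199762 = 0.040088
So the posterior for Subpopulation B is 0.00966172 / 0.040088 ≈ 0.241.

0.241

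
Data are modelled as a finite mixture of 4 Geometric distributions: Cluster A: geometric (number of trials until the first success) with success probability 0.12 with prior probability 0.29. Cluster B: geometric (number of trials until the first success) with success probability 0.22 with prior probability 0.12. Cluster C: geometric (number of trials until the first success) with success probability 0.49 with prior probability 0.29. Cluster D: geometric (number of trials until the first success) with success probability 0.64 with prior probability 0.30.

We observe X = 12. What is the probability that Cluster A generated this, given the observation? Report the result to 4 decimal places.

0.8253

P(component k | x) = w_k·f_k(x) / marginal(x), where marginal(x) = Σ_j w_j·f_j(x).
Geometric probabilities:
  f_A = 0.12·(1−0.12)^11 = 0.12·0.245081 = 0.0294097
  f_B = 0.22·(1−0.22)^11 = 0.22·0.0650191 = 0.0143042
  f_C = 0.49·(1−0.49)^11 = 0.49·0.000607116 = 0.000297487
  f_D = 0.64·(1−0.64)^11 = 0.64·1.31622e-05 = 8.42379e-06
Unnormalised posteriors:
  w_A·f_A = 0.29 × 0.0294097 = 0.00852881
  w_B·f_B = 0.12 × 0.0143042 = 0.0017165
  w_C·f_C = 0.29 × 0.000297487 = 8.62712e-05
  w_D·f_D = 0.30 × 8.42379e-06 = 2.52714e-06
Normaliser: 0.00852881 + 0.0017165 + 8.62712e-05 + 2.52714e-06 = 0.0103341
P(Cluster A | the observation) ≈ 0.8253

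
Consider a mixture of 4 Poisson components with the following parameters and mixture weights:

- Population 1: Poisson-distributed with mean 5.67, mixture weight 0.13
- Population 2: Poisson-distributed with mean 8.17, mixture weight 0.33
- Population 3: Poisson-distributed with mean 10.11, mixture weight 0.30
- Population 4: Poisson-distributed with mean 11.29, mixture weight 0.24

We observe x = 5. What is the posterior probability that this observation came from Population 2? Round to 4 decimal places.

Apply Bayes' rule: the posterior for each component is proportional to its prior times its likelihood at x.
Poisson probabilities:
  f_1 = 0.168378
  f_2 = 0.0858506
  f_3 = 0.0357979
  f_4 = 0.0191031
Multiply by the mixture weights:
  π_1·f_1 = 0.13 × 0.168378 = 0.0218891
  π_2·f_2 = 0.33 × 0.0858506 = 0.0283307
  π_3·f_3 = 0.30 × 0.0357979 = 0.0107394
  π_4·f_4 = 0.24 × 0.0191031 = 0.00458474
Evidence: 0.0218891 + 0.0283307 + 0.0107394 + 0.00458474 = 0.0655439
So the posterior for Population 2 is 0.0283307 / 0.0655439 ≈ 0.4322.

0.4322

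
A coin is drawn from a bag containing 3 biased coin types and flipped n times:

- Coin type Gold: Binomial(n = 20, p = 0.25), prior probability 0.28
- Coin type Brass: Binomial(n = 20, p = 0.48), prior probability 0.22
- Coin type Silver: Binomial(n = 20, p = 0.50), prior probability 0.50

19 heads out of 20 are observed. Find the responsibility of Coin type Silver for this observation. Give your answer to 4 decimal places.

0.8260

P(component k | x) = w_k·f_k(x) / marginal(x), where marginal(x) = Σ_j w_j·f_j(x).
Binomial probabilities:
  f_Gold = 5.45697e-11
  f_Brass = 9.13307e-06
  f_Silver = 1.90735e-05
Multiply by the mixture weights:
  w_Gold·f_Gold = 0.28 × 5.45697e-11 = 1.52795e-11
  w_Brass·f_Brass = 0.22 × 9.13307e-06 = 2.00928e-06
  w_Silver·f_Silver = 0.50 × 1.90735e-05 = 9.53674e-06
Evidence: 1.52795e-11 + 2.00928e-06 + 9.53674e-06 = 1.1546e-05
P(Coin type Silver | data) = 9.53674e-06 / 1.1546e-05 ≈ 0.8260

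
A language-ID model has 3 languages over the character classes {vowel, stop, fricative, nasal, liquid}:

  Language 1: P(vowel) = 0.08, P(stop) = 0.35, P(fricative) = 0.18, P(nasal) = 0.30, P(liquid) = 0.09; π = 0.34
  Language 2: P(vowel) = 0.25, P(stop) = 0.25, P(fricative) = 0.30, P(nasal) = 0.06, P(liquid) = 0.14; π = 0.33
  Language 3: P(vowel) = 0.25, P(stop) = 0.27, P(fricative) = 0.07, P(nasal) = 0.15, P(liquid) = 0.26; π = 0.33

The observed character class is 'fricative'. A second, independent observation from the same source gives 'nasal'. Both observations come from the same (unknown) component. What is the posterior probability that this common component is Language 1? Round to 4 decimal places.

Posterior ∝ prior × likelihood, so P(k | x) ∝ P(Z=k) f_k(x); normalise over all components.
Since both observations come from the same component, the likelihood for component k is f_k(x₁)·f_k(x₂).
  f_1 = [P(fricative | comp) = 0.18] × [0.3] = 0.054
  f_2 = [P(fricative | comp) = 0.30] × [0.06] = 0.018
  f_3 = [P(fricative | comp) = 0.07] × [0.15] = 0.0105
Prior × likelihood for each component:
  P(Z=1)·f_1 = 0.34 × 0.054 = 0.01836
  P(Z=2)·f_2 = 0.33 × 0.018 = 0.00594
  P(Z=3)·f_3 = 0.33 × 0.0105 = 0.003465
Denominator: 0.01836 + 0.00594 + 0.003465 = 0.027765
Responsibility of Language 1: 0.01836 / 0.027765 ≈ 0.6613

0.6613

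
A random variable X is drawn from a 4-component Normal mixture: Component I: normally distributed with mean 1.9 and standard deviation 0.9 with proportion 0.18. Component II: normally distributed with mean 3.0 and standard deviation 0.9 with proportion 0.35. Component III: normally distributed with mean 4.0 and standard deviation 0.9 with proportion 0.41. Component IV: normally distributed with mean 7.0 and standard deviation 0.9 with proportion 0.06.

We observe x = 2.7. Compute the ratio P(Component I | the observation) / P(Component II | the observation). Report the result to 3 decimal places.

0.366

Posterior odds = (π_i f_i(x)) / (π_j f_j(x)); the normalising sum cancels.
Normal densities:
  f_I = 0.298603
  f_II = 0.419315
  f_III = 0.156173
  f_IV = 4.89568e-06
0.0537486 / 0.14676 ≈ 0.366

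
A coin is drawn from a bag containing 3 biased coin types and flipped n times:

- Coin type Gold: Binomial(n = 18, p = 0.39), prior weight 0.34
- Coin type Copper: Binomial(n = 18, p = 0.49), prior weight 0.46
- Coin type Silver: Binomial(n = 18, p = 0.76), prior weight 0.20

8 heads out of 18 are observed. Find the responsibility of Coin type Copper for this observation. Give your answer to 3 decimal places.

0.581

Posterior ∝ prior × likelihood, so P(k | x) ∝ P(Z=k) f_k(x); normalise over all components.
Evaluate each component's likelihood at the observed value:
  L_Gold = C(18,8)·0.39^8·0.61^10 = 43758·0.000535201·0.00713343 = 0.16706
  L_Copper = C(18,8)·0.49^8·0.51^10 = 43758·0.00332329·0.00119042 = 0.173112
  L_Silver = C(18,8)·0.76^8·0.24^10 = 43758·0.111303·6.34034e-07 = 0.00308801
Weight by the priors:
  P(Z=Gold)·L_Gold = 0.34 × 0.16706 = 0.0568004
  P(Z=Copper)·L_Copper = 0.46 × 0.173112 = 0.0796316
  P(Z=Silver)·L_Silver = 0.20 × 0.00308801 = 0.000617602
Sum: 0.0568004 + 0.0796316 + 0.000617602 = 0.13705
P(Coin type Copper | data) = 0.0796316 / 0.13705 ≈ 0.581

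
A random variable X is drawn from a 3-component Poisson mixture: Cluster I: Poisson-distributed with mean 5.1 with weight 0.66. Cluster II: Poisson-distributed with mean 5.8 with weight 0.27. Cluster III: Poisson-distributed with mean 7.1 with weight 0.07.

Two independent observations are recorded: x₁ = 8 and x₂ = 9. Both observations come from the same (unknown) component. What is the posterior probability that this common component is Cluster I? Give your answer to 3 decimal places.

Posterior ∝ prior × likelihood, so P(k | x) ∝ π_k f_k(x); normalise over all components.
Since both observations come from the same component, the likelihood for component k is f_k(x₁)·f_k(x₂).
  L_I = [e^(−5.1)·5.1^8/8! = 0.0692052] × [0.0392163] = 0.00271397
  L_II = [e^(−5.8)·5.8^8/8! = 0.0961602] × [0.0619699] = 0.00595904
  L_III = [e^(−7.1)·7.1^8/8! = 0.132146] × [0.104249] = 0.0137761
Weight by the priors:
  π_I·L_I = 0.66 × 0.00271397 = 0.00179122
  π_II·L_II = 0.27 × 0.00595904 = 0.00160894
  π_III·L_III = 0.07 × 0.0137761 = 0.000964328
Denominator: 0.00179122 + 0.00160894 + 0.000964328 = 0.00436449
Responsibility of Cluster I: 0.00179122 / 0.00436449 ≈ 0.410

0.410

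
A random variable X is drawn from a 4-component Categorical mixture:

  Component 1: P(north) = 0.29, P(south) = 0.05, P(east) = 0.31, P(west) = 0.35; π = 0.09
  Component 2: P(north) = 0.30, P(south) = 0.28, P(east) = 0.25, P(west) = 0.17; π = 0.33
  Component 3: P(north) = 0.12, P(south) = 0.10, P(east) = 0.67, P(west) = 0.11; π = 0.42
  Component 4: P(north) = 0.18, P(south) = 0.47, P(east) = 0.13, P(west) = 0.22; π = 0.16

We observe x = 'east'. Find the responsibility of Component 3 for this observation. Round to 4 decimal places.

0.6820

Posterior ∝ prior × likelihood, so P(k | x) ∝ P(Z=k) f_k(x); normalise over all components.
Component likelihoods at x = 'east':
  L_1 = 0.31
  L_2 = 0.25
  L_3 = 0.67
  L_4 = 0.13
Unnormalised posteriors:
  P(Z=1)·L_1 = 0.09 × 0.31 = 0.0279
  P(Z=2)·L_2 = 0.33 × 0.25 = 0.0825
  P(Z=3)·L_3 = 0.42 × 0.67 = 0.2814
  P(Z=4)·L_4 = 0.16 × 0.13 = 0.0208
Denominator: 0.0279 + 0.0825 + 0.2814 + 0.0208 = 0.4126
P(Component 3 | x) = 0.2814 / 0.4126 ≈ 0.6820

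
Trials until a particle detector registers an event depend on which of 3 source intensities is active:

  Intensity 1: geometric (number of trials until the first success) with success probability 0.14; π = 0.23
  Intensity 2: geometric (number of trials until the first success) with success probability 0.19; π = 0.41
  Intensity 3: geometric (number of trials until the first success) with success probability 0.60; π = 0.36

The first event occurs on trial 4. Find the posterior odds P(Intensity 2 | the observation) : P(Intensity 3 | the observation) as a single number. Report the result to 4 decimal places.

2.9947

Only the two components matter; the odds are (π_i f_i(x)) / (π_j f_j(x)).
Evaluate each component's likelihood at the observed value:
  p_1 = 0.14·(1−0.14)^3 = 0.14·0.636056 = 0.0890478
  p_2 = 0.19·(1−0.19)^3 = 0.19·0.531441 = 0.100974
  p_3 = 0.60·(1−0.60)^3 = 0.60·0.064 = 0.0384
Odds = (0.41/0.36) × (0.100974/0.0384) = 1.13889 × 2.62953 ≈ 2.9947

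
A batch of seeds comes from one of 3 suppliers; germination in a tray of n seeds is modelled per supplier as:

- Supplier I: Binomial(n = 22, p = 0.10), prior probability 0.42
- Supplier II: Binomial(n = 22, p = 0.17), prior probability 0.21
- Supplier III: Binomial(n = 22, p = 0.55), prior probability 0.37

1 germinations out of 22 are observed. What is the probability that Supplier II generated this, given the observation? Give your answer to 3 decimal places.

0.134

Apply Bayes' rule: the posterior for each component is proportional to its prior times its likelihood at x.
Evaluate each component's likelihood at the observed value:
  f_I = 0.240722
  f_II = 0.0747328
  f_III = 6.31318e-07
Unnormalised posteriors:
  P(Z=I)·f_I = 0.42 × 0.240722 = 0.101103
  P(Z=II)·f_II = 0.21 × 0.0747328 = 0.0156939
  P(Z=III)·f_III = 0.37 × 6.31318e-07 = 2.33588e-07
Marginal: 0.101103 + 0.0156939 + 2.33588e-07 = 0.116797
P(Supplier II | 1 germinations out of 22) = 0.0156939 / 0.116797 ≈ 0.134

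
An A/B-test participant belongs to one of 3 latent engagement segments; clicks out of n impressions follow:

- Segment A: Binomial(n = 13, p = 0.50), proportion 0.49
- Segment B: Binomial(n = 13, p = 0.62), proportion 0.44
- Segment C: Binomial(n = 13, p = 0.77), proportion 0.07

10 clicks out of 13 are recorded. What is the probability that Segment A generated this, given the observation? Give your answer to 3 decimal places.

Apply Bayes' rule: the posterior for each component is proportional to its prior times its likelihood at x.
Component likelihoods at x = 10 clicks out of 13:
  p_A = 0.0349121
  p_B = 0.131715
  p_C = 0.254951
Multiply by the mixture weights:
  P(Z=A)·p_A = 0.49 × 0.0349121 = 0.0171069
  P(Z=B)·p_B = 0.44 × 0.131715 = 0.0579544
  P(Z=C)·p_C = 0.07 × 0.254951 = 0.0178466
Evidence: 0.0171069 + 0.0579544 + 0.0178466 = 0.0929079
P(Segment A | the observation) = 0.0171069 / 0.0929079 ≈ 0.184

0.184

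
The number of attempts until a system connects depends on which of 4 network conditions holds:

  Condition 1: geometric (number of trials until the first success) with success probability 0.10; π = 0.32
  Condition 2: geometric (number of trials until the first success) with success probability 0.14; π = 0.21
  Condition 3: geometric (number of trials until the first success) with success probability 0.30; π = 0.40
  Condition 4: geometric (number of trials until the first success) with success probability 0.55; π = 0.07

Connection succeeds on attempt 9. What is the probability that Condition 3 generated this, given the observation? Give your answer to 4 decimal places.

P(component k | x) = w_k·f_k(x) / marginal(x), where marginal(x) = Σ_j w_j·f_j(x).
Geometric probabilities:
  p_1 = 0.0430467
  p_2 = 0.0418905
  p_3 = 0.0172944
  p_4 = 0.000924832
Multiply by the mixture weights:
  w_1·p_1 = 0.32 × 0.0430467 = 0.013775
  w_2·p_2 = 0.21 × 0.0418905 = 0.00879701
  w_3·p_3 = 0.40 × 0.0172944 = 0.00691776
  w_4·p_4 = 0.07 × 0.000924832 = 6.47382e-05
Denominator: 0.013775 + 0.00879701 + 0.00691776 + 6.47382e-05 = 0.0295545
P(Condition 3 | x) = 0.00691776 / 0.0295545 ≈ 0.2341

0.2341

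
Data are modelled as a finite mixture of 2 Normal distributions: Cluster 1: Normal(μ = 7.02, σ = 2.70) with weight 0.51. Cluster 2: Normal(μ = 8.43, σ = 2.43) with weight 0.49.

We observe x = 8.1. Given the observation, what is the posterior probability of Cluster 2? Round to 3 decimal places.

0.534

P(component k | x) = w_k·f_k(x) / marginal(x), where marginal(x) = Σ_j w_j·f_j(x).
Normal densities:
  f_1 = (1/(2.70·√(2π)))·exp(−(8.1−7.02)²/(2·2.70²)) = 0.147756·exp(-0.08000) = 0.136396
  f_2 = (1/(2.43·√(2π)))·exp(−(8.1−8.43)²/(2·2.43²)) = 0.164174·exp(-0.00922) = 0.162667
Multiply by the mixture weights:
  w_1·f_1 = 0.51 × 0.136396 = 0.0695621
  w_2·f_2 = 0.49 × 0.162667 = 0.0797068
Sum: 0.0695621 + 0.0797068 = 0.149269
P(Cluster 2 | 8.1) = 0.0797068 / 0.149269 ≈ 0.534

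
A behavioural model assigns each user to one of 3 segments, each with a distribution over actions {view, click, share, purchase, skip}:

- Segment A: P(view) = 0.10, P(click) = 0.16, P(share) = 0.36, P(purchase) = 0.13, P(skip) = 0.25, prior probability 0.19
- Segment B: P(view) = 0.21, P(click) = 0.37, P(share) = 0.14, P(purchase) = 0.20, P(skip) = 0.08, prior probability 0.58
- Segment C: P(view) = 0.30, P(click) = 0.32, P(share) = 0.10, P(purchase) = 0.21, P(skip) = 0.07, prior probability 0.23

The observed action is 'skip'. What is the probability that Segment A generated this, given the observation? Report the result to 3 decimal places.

Posterior ∝ prior × likelihood, so P(k | x) ∝ P(Z=k) f_k(x); normalise over all components.
Categorical probabilities:
  f_A = 0.25
  f_B = 0.08
  f_C = 0.07
Unnormalised posteriors:
  P(Z=A)·f_A = 0.19 × 0.25 = 0.0475
  P(Z=B)·f_B = 0.58 × 0.08 = 0.0464
  P(Z=C)·f_C = 0.23 × 0.07 = 0.0161
Evidence: 0.0475 + 0.0464 + 0.0161 = 0.11
P(Segment A | data) = 0.0475 / 0.11 ≈ 0.432

0.432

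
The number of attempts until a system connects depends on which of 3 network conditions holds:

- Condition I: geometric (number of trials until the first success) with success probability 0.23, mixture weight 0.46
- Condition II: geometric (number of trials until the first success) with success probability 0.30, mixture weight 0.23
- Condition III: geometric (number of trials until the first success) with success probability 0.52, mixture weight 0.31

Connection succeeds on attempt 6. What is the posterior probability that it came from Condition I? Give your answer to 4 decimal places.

0.6458

Apply Bayes' rule: the posterior for each component is proportional to its prior times its likelihood at x.
Component likelihoods at x = 6:
  f_I = 0.062256
  f_II = 0.050421
  f_III = 0.0132498
Unnormalised posteriors:
  π_I·f_I = 0.46 × 0.062256 = 0.0286378
  π_II·f_II = 0.23 × 0.050421 = 0.0115968
  π_III·f_III = 0.31 × 0.0132498 = 0.00410744
Sum: 0.0286378 + 0.0115968 + 0.00410744 = 0.044342
P(Condition I | x) ≈ 0.6458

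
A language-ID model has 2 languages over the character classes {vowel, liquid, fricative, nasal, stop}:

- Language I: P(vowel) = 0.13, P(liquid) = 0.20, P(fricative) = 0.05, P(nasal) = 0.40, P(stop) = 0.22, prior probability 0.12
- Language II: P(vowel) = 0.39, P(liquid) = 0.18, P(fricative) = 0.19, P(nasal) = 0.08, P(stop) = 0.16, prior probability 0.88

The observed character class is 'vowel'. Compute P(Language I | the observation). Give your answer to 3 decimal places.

Posterior ∝ prior × likelihood, so P(k | x) ∝ π_k f_k(x); normalise over all components.
Evaluate each component's likelihood at the observed value:
  L_I = 0.13
  L_II = 0.39
Multiply by the mixture weights:
  π_I·L_I = 0.12 × 0.13 = 0.0156
  π_II·L_II = 0.88 × 0.39 = 0.3432
Normaliser: 0.0156 + 0.3432 = 0.3588
Responsibility of Language I: 0.0156 / 0.3588 ≈ 0.043

0.043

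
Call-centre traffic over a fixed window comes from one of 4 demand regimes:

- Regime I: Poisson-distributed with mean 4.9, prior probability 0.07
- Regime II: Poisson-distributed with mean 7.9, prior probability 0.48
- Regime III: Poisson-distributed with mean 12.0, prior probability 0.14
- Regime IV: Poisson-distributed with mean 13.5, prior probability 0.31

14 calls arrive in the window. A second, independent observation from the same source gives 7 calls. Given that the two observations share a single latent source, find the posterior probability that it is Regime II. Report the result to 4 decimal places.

The responsibility of component k is w_k f_k(x) divided by Σ_j w_j f_j(x).
Since both observations come from the same component, the likelihood for component k is f_k(x₁)·f_k(x₂).
  L_I = [0.000392911] × [0.100207] = 3.93725e-05
  L_II = [0.0156836] × [0.141264] = 0.00221553
  L_III = [0.0904889] × [0.0436822] = 0.00395275
  L_IV = [0.105024] × [0.0222295] = 0.00233464
Multiply by the mixture weights:
  w_I·L_I = 0.07 × 3.93725e-05 = 2.75607e-06
  w_II·L_II = 0.48 × 0.00221553 = 0.00106345
  w_III·L_III = 0.14 × 0.00395275 = 0.000553385
  w_IV·L_IV = 0.31 × 0.00233464 = 0.000723737
Marginal: 2.75607e-06 + 0.00106345 + 0.000553385 + 0.000723737 = 0.00234333
P(Regime II | data) = 0.00106345 / 0.00234333 ≈ 0.4538

0.4538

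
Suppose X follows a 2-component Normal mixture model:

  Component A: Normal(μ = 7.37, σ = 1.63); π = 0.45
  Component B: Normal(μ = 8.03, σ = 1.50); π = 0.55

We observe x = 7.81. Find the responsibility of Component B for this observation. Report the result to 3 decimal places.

0.577

Apply Bayes' rule: the posterior for each component is proportional to its prior times its likelihood at x.
Normal densities:
  L_A = 0.235993
  L_B = 0.263116
Multiply by the mixture weights:
  π_A·L_A = 0.45 × 0.235993 = 0.106197
  π_B·L_B = 0.55 × 0.263116 = 0.144714
Denominator: 0.106197 + 0.144714 = 0.250911
So the posterior for Component B is 0.144714 / 0.250911 ≈ 0.577.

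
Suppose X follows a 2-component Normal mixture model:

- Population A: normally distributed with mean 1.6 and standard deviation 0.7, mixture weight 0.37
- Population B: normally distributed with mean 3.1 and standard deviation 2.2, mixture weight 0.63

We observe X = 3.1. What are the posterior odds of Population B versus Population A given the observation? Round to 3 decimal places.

Since P(k|x) ∝ π_k f_k(x), the posterior odds are π_i f_i(x) / (π_j f_j(x)).
Component likelihoods at x = 3.1:
  L_A = (1/(0.7·√(2π)))·exp(−(3.1−1.6)²/(2·0.7²)) = 0.569918·exp(-2.29592) = 0.057373
  L_B = (1/(2.2·√(2π)))·exp(−(3.1−3.1)²/(2·2.2²)) = 0.181337·exp(-0.00000) = 0.181337
Odds = (0.63/0.37) × (0.181337/0.057373) = 1.7027 × 3.16068 ≈ 5.382

5.382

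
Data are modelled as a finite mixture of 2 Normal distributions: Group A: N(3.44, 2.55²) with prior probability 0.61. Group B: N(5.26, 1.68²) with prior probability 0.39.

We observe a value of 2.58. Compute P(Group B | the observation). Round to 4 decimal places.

0.2235

Apply Bayes' rule: the posterior for each component is proportional to its prior times its likelihood at x.
Component likelihoods at x = 2.58:
  p_A = (1/(2.55·√(2π)))·exp(−(2.58−3.44)²/(2·2.55²)) = 0.156448·exp(-0.05687) = 0.147799
  p_B = (1/(1.68·√(2π)))·exp(−(2.58−5.26)²/(2·1.68²)) = 0.237466·exp(-1.27239) = 0.0665285
Multiply by the mixture weights:
  w_A·p_A = 0.61 × 0.147799 = 0.0901574
  w_B·p_B = 0.39 × 0.0665285 = 0.0259461
Sum: 0.0901574 + 0.0259461 = 0.116103
So the posterior for Group B is 0.0259461 / 0.116103 ≈ 0.2235.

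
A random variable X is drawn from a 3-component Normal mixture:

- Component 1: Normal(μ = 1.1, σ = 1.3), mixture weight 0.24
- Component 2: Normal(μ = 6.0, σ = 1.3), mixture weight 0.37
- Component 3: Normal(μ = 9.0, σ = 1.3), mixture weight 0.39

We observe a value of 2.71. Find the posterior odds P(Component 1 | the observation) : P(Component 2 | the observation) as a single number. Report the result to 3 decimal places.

Posterior odds = (P(Z=i) f_i(x)) / (P(Z=j) f_j(x)); the normalising sum cancels.
Normal densities:
  L_1 = (1/(1.3·√(2π)))·exp(−(2.71−1.1)²/(2·1.3²)) = 0.306879·exp(-0.76689) = 0.142531
  L_2 = (1/(1.3·√(2π)))·exp(−(2.71−6.0)²/(2·1.3²)) = 0.306879·exp(-3.20240) = 0.0124791
  L_3 = (1/(1.3·√(2π)))·exp(−(2.71−9.0)²/(2·1.3²)) = 0.306879·exp(-11.70536) = 2.5316e-06
0.0342074 / 0.00461727 ≈ 7.409

7.409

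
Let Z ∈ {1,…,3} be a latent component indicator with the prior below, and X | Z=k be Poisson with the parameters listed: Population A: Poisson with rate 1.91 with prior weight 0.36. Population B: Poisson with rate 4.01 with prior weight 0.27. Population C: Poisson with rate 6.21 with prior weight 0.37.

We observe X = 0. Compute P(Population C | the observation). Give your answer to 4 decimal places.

0.0126

P(component k | x) = w_k·f_k(x) / marginal(x), where marginal(x) = Σ_j w_j·f_j(x).
Evaluate each component's likelihood at the observed value:
  p_A = e^(−1.91)·1.91^0/0! = 0.14808
  p_B = e^(−4.01)·4.01^0/0! = 0.0181334
  p_C = e^(−6.21)·6.21^0/0! = 0.00200924
Multiply by the mixture weights:
  w_A·p_A = 0.36 × 0.14808 = 0.0533089
  w_B·p_B = 0.27 × 0.0181334 = 0.00489602
  w_C·p_C = 0.37 × 0.00200924 = 0.000743418
Marginal: 0.0533089 + 0.00489602 + 0.000743418 = 0.0589484
Responsibility of Population C: 0.000743418 / 0.0589484 ≈ 0.0126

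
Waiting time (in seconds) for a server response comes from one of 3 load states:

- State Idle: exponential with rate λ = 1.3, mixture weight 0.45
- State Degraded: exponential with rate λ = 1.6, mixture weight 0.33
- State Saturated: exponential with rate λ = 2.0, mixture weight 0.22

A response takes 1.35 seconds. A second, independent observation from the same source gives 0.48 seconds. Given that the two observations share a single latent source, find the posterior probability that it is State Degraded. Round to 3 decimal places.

0.327

Posterior ∝ prior × likelihood, so P(k | x) ∝ π_k f_k(x); normalise over all components.
Since both observations come from the same component, the likelihood for component k is f_k(x₁)·f_k(x₂).
  L_Idle = [1.3·e^(−1.3·1.35) = 1.3·e^(−1.7550) = 0.224779] × [0.696536] = 0.156567
  L_Degraded = [1.6·e^(−1.6·1.35) = 1.6·e^(−2.1600) = 0.18452] × [0.742304] = 0.13697
  L_Saturated = [2.0·e^(−2.0·1.35) = 2.0·e^(−2.7000) = 0.134411] × [0.765786] = 0.10293
Multiply by the mixture weights:
  π_Idle·L_Idle = 0.45 × 0.156567 = 0.0704551
  π_Degraded·L_Degraded = 0.33 × 0.13697 = 0.0452001
  π_Saturated·L_Saturated = 0.22 × 0.10293 = 0.0226446
Marginal: 0.0704551 + 0.0452001 + 0.0226446 = 0.1383
P(State Degraded | data) = 0.0452001 / 0.1383 ≈ 0.327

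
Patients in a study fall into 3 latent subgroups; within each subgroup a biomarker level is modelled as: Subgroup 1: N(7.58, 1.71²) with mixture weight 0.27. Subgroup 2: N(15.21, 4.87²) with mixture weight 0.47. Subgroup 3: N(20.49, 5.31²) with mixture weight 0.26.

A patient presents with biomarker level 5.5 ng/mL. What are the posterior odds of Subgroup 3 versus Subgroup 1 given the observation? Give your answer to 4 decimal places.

Posterior odds = (π_i f_i(x)) / (π_j f_j(x)); the normalising sum cancels.
Evaluate each component's likelihood at the observed value:
  p_1 = (1/(1.71·√(2π)))·exp(−(5.5−7.58)²/(2·1.71²)) = 0.233300·exp(-0.73978) = 0.111335
  p_2 = (1/(4.87·√(2π)))·exp(−(5.5−15.21)²/(2·4.87²)) = 0.081918·exp(-1.98770) = 0.0112237
  p_3 = (1/(5.31·√(2π)))·exp(−(5.5−20.49)²/(2·5.31²)) = 0.075130·exp(-3.98460) = 0.00139742
0.00036333 / 0.0300603 ≈ 0.0121

0.0121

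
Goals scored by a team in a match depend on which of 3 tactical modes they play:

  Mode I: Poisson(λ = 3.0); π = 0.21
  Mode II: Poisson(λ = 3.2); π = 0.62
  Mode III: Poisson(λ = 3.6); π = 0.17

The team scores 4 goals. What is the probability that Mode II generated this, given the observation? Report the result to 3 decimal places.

Apply Bayes' rule: the posterior for each component is proportional to its prior times its likelihood at x.
Evaluate each component's likelihood at the observed value:
  L_I = e^(−3.0)·3.0^4/4! = 0.168031
  L_II = e^(−3.2)·3.2^4/4! = 0.178093
  L_III = e^(−3.6)·3.6^4/4! = 0.191222
Multiply by the mixture weights:
  π_I·L_I = 0.21 × 0.168031 = 0.0352866
  π_II·L_II = 0.62 × 0.178093 = 0.110418
  π_III·L_III = 0.17 × 0.191222 = 0.0325078
Sum: 0.0352866 + 0.110418 + 0.0325078 = 0.178212
P(Mode II | 4 goals) ≈ 0.620

0.620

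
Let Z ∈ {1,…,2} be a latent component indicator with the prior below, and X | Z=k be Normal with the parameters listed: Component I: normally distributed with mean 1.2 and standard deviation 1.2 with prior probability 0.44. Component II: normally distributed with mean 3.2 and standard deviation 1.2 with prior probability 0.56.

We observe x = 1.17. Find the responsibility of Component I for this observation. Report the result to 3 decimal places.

0.767

By Bayes' theorem, P(k | x) = w_k f_k(x) / Σ_j w_j f_j(x).
Normal densities:
  L_I = (1/(1.2·√(2π)))·exp(−(1.17−1.2)²/(2·1.2²)) = 0.332452·exp(-0.00031) = 0.332348
  L_II = (1/(1.2·√(2π)))·exp(−(1.17−3.2)²/(2·1.2²)) = 0.332452·exp(-1.43087) = 0.0794897
Unnormalised posteriors:
  w_I·L_I = 0.44 × 0.332348 = 0.146233
  w_II·L_II = 0.56 × 0.0794897 = 0.0445142
Marginal: 0.146233 + 0.0445142 = 0.190747
Responsibility of Component I: 0.146233 / 0.190747 ≈ 0.767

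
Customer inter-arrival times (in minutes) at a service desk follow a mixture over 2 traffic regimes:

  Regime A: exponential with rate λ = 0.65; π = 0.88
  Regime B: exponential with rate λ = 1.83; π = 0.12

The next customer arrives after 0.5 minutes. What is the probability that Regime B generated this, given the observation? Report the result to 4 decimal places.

0.1755

Posterior ∝ prior × likelihood, so P(k | x) ∝ π_k f_k(x); normalise over all components.
Evaluate each component's likelihood at the observed value:
  p_A = 0.65·e^(−0.65·0.5) = 0.65·e^(−0.3250) = 0.469643
  p_B = 1.83·e^(−1.83·0.5) = 1.83·e^(−0.9150) = 0.732945
Weight by the priors:
  π_A·p_A = 0.88 × 0.469643 = 0.413286
  π_B·p_B = 0.12 × 0.732945 = 0.0879535
Normaliser: 0.413286 + 0.0879535 = 0.501239
P(Regime B | data) = 0.0879535 / 0.501239 ≈ 0.1755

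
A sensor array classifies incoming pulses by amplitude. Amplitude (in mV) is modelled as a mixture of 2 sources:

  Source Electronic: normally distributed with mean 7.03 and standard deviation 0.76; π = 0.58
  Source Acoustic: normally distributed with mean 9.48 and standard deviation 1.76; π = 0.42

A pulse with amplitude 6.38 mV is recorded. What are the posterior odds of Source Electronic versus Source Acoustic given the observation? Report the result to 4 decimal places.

10.4645

The posterior odds equal the prior odds times the likelihood ratio: (w_i/w_j)·(f_i(x)/f_j(x)).
Component likelihoods at x = 6.38 mV:
  p_Electronic = 0.364132
  p_Acoustic = 0.0480529
0.211196 / 0.0201822 ≈ 10.4645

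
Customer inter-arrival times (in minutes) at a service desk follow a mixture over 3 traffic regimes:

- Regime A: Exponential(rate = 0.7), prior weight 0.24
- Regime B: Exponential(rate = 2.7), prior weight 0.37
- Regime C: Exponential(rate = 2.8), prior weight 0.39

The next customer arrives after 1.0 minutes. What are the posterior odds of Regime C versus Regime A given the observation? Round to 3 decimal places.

The posterior odds equal the prior odds times the likelihood ratio: (w_i/w_j)·(f_i(x)/f_j(x)).
Exponential densities:
  p_A = 0.7·e^(−0.7·1.0) = 0.7·e^(−0.7000) = 0.34761
  p_B = 2.7·e^(−2.7·1.0) = 2.7·e^(−2.7000) = 0.181455
  p_C = 2.8·e^(−2.8·1.0) = 2.8·e^(−2.8000) = 0.170268
0.0664046 / 0.0834263 ≈ 0.796

0.796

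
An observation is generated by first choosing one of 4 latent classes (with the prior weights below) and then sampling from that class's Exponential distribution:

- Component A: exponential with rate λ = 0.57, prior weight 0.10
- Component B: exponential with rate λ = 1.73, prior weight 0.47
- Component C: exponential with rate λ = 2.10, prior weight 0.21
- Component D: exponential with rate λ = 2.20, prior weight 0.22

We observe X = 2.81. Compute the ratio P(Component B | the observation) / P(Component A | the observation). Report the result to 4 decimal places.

The posterior odds equal the prior odds times the likelihood ratio: (π_i/π_j)·(f_i(x)/f_j(x)).
Evaluate each component's likelihood at the observed value:
  p_A = 0.114886
  p_B = 0.0133909
  p_C = 0.00574708
  p_D = 0.00454584
Posterior odds = (π_B·p_B) / (π_A·p_A) = (0.47·0.0133909) / (0.10·0.114886) = 0.00629373 / 0.0114886 ≈ 0.5478

0.5478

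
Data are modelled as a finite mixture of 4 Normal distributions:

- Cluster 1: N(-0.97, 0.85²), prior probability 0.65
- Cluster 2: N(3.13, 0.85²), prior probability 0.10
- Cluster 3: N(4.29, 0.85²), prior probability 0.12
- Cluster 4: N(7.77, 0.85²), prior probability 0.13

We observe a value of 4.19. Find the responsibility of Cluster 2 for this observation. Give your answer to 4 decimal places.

Apply Bayes' rule: the posterior for each component is proportional to its prior times its likelihood at x.
Evaluate each component's likelihood at the observed value:
  L_1 = 4.66844e-09
  L_2 = 0.215672
  L_3 = 0.466107
  L_4 = 6.5997e-05
Weight by the priors:
  π_1·L_1 = 0.65 × 4.66844e-09 = 3.03449e-09
  π_2·L_2 = 0.10 × 0.215672 = 0.0215672
  π_3·L_3 = 0.12 × 0.466107 = 0.0559328
  π_4·L_4 = 0.13 × 6.5997e-05 = 8.57962e-06
Denominator: 3.03449e-09 + 0.0215672 + 0.0559328 + 8.57962e-06 = 0.0775086
Responsibility of Cluster 2: 0.0215672 / 0.0775086 ≈ 0.2783

0.2783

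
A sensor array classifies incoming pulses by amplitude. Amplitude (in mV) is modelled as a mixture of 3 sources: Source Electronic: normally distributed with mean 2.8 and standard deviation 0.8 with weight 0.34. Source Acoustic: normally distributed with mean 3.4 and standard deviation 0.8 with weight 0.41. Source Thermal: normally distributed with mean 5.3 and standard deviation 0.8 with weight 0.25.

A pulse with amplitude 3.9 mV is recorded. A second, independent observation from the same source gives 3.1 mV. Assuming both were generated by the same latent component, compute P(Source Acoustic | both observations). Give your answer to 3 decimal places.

Posterior ∝ prior × likelihood, so P(k | x) ∝ π_k f_k(x); normalise over all components.
Since both observations come from the same component, the likelihood for component k is f_k(x₁)·f_k(x₂).
  p_Electronic = [0.193765] × [0.464819] = 0.0900658
  p_Acoustic = [0.410201] × [0.464819] = 0.190669
  p_Thermal = [0.107847] × [0.011367] = 0.00122589
Multiply by the mixture weights:
  π_Electronic·p_Electronic = 0.34 × 0.0900658 = 0.0306224
  π_Acoustic·p_Acoustic = 0.41 × 0.190669 = 0.0781744
  π_Thermal·p_Thermal = 0.25 × 0.00122589 = 0.000306472
Marginal: 0.0306224 + 0.0781744 + 0.000306472 = 0.109103
So the posterior for Source Acoustic is 0.0781744 / 0.109103 ≈ 0.717.

0.717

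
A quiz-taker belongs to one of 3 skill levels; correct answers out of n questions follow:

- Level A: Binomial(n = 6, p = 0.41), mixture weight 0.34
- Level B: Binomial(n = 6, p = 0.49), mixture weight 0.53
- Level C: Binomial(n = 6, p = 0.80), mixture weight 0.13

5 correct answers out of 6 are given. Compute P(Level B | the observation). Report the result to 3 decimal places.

0.413

By Bayes' theorem, P(k | x) = w_k f_k(x) / Σ_j w_j f_j(x).
Binomial probabilities:
  L_A = 0.0410131
  L_B = 0.0864374
  L_C = 0.393216
Unnormalised posteriors:
  w_A·L_A = 0.34 × 0.0410131 = 0.0139445
  w_B·L_B = 0.53 × 0.0864374 = 0.0458118
  w_C·L_C = 0.13 × 0.393216 = 0.0511181
Marginal: 0.0139445 + 0.0458118 + 0.0511181 = 0.110874
P(Level B | 5 correct answers out of 6) ≈ 0.413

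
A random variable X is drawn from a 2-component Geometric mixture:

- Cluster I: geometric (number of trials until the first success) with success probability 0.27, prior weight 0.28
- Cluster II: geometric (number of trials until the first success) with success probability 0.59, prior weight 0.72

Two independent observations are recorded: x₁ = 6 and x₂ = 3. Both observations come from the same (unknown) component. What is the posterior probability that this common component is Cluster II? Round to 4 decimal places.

0.1779

The responsibility of component k is π_k f_k(x) divided by Σ_j π_j f_j(x).
Since both observations come from the same component, the likelihood for component k is f_k(x₁)·f_k(x₂).
  p_I = [0.27·(1−0.27)^5 = 0.27·0.207307 = 0.0559729] × [0.143883] = 0.00805355
  p_II = [0.59·(1−0.59)^5 = 0.59·0.0115856 = 0.00683552] × [0.099179] = 0.00067794
Unnormalised posteriors:
  π_I·p_I = 0.28 × 0.00805355 = 0.00225499
  π_II·p_II = 0.72 × 0.00067794 = 0.000488117
Evidence: 0.00225499 + 0.000488117 = 0.00274311
Responsibility of Cluster II: 0.000488117 / 0.00274311 ≈ 0.1779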